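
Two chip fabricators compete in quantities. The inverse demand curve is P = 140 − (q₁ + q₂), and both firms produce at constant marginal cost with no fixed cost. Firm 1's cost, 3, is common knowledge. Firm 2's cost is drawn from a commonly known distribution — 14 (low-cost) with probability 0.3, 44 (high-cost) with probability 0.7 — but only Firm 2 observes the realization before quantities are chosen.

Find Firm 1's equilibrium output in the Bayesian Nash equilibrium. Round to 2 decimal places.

Each type of Firm 2 best-responds to q₁; Firm 1 best-responds to the expected q₂ over Firm 2's types.
Firm 2 with cost c maximizes (140 − (q₁+q₂) − c)·q₂, giving q₂(c) = (140 − c − q₁)/2.
E[c₂] = 0.3·14 + 0.7·44 = 35
Firm 1's FOC against E[q₂] yields q₁ = (140 − 2·3 + E[c₂])/3 = (140 − 6 + 35)/3 = 56.3333.

56.33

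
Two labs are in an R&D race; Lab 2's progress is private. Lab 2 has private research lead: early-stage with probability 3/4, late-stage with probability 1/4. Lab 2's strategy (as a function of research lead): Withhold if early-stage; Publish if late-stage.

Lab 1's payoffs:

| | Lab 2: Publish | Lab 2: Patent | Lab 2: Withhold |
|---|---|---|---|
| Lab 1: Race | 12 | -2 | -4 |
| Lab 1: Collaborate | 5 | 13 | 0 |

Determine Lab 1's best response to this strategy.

Collaborate

Compute Lab 1's expected payoff for each action, taking the expectation over Lab 2's type.
E[Race] = 3/4·(-4) + 1/4·(12) = 0
E[Collaborate] = 3/4·(0) + 1/4·(5) = 5/4
Best response: Collaborate (5/4 is the largest).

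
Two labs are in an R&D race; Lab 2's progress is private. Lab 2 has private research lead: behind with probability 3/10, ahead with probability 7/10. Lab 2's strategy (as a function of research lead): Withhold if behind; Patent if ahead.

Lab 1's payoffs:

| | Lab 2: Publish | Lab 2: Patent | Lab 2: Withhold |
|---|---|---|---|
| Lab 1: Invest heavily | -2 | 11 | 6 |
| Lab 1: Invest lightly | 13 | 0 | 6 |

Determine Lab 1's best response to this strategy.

E[Invest heavily] = 3/10·(6) + 7/10·(11) = 19/2
E[Invest lightly] = 3/10·(6) + 7/10·(0) = 9/5
Best response: Invest heavily (19/2 is the largest).

Invest heavily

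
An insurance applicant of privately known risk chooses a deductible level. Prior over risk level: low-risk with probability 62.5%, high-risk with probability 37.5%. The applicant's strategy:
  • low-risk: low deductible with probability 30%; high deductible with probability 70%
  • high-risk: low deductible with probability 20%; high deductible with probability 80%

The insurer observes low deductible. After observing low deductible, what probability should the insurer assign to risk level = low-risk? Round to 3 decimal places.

P(low deductible) = 0.625·0.3 + 0.375·0.2 = 0.2625
P(low-risk | low deductible) = (0.625·0.3) / 0.2625 = 0.1875 / 0.2625 = 0.714286

0.714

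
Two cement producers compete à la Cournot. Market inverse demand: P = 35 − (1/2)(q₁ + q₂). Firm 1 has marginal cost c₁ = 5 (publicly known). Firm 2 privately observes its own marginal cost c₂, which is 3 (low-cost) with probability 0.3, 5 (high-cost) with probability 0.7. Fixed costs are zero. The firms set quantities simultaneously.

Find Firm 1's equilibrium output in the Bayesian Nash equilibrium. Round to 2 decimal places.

Each type of Firm 2 best-responds to q₁; Firm 1 best-responds to the expected q₂ over Firm 2's types.
Firm 2 with cost c maximizes (35 − (1/2)(q₁+q₂) − c)·q₂, giving q₂(c) = (35 − c − (1/2)q₁).
E[c₂] = 0.3·3 + 0.7·5 = 4.4
Firm 1's FOC against E[q₂] yields q₁ = (35 − 2·5 + E[c₂])/(3/2) = (35 − 10 + 4.4)/(3/2) = 19.6.

19.60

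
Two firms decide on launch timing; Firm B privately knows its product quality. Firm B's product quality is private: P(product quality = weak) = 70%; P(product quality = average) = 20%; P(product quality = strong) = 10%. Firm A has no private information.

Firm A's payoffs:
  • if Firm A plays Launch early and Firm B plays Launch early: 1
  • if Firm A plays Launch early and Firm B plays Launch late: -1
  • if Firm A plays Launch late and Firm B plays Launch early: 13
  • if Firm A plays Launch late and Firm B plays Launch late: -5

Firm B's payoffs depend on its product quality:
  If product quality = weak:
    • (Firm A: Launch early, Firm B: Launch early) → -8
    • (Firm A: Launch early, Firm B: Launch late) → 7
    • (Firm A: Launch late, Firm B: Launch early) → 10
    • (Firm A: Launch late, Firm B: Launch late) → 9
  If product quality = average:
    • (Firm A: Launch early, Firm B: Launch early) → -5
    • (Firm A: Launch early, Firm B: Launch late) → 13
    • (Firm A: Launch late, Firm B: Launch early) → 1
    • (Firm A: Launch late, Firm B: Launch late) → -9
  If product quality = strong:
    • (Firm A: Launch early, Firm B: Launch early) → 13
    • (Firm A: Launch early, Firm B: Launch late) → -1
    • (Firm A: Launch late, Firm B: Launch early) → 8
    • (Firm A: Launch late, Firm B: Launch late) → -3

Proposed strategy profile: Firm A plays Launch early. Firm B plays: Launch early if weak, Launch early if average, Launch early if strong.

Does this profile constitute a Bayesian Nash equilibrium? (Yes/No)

No

Firm A plays Launch early: E[Launch early] = 0.7·(1) + 0.2·(1) + 0.1·(1) = 1; E[Launch late] = 13. Not best-responding. ✗
Firm B (product quality weak), facing Launch early: Launch early gives -8, Launch late gives 7. Proposed Launch early is not best — profitable deviation exists. ✗
Firm B (product quality average), facing Launch early: Launch early gives -5, Launch late gives 13. Proposed Launch early is not best — profitable deviation exists. ✗
Firm B (product quality strong), facing Launch early: Launch early gives 13, Launch late gives -1. Proposed Launch early is best. ✓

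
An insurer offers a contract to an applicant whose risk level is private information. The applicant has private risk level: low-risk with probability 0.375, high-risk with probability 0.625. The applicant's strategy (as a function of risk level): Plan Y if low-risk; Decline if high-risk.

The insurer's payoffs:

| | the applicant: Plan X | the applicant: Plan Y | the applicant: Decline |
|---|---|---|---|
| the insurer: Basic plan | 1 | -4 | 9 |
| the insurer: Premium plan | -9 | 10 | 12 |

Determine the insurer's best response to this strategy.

Premium plan

E[Basic plan] = 0.375·(-4) + 0.625·(9) = 4.125
E[Premium plan] = 0.375·(10) + 0.625·(12) = 11.25
Best response: Premium plan (11.25 is the largest).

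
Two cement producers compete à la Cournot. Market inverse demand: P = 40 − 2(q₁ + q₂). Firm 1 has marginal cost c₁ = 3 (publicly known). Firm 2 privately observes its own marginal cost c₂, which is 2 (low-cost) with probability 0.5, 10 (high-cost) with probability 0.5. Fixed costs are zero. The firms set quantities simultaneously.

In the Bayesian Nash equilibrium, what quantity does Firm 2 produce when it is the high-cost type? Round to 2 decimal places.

4.17

Each type of Firm 2 best-responds to q₁; Firm 1 best-responds to the expected q₂ over Firm 2's types.
Firm 2 with cost c maximizes (40 − 2(q₁+q₂) − c)·q₂, giving q₂(c) = (40 − c − 2q₁)/4.
E[c₂] = 0.5·2 + 0.5·10 = 6
Firm 1's FOC against E[q₂] yields q₁ = (40 − 2·3 + E[c₂])/6 = (40 − 6 + 6)/6 = 6.66667.
q₂(high-cost) = (40 − 10 − 2·6.66667)/4 = 4.16667.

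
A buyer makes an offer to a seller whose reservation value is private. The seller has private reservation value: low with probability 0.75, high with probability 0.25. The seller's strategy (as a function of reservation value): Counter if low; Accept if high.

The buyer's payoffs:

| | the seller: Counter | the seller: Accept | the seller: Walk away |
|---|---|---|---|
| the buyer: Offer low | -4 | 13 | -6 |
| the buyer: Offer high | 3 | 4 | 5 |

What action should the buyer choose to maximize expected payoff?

Offer high

E[Offer low] = 0.75·(-4) + 0.25·(13) = 0.25
E[Offer high] = 0.75·(3) + 0.25·(4) = 3.25
Best response: Offer high (3.25 is the largest).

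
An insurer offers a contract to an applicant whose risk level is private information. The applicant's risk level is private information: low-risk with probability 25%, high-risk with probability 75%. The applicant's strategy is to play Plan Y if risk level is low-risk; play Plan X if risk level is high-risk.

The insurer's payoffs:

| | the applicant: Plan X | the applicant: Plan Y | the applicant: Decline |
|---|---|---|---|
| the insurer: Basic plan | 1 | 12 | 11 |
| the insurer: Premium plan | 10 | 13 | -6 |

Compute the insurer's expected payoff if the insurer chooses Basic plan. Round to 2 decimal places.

Take the expectation over the applicant's risk level, weighting each type's action by its prior probability.
E[Basic plan] = 0.25·12 + 0.75·1 = 3 + 0.75 = 3.75

3.75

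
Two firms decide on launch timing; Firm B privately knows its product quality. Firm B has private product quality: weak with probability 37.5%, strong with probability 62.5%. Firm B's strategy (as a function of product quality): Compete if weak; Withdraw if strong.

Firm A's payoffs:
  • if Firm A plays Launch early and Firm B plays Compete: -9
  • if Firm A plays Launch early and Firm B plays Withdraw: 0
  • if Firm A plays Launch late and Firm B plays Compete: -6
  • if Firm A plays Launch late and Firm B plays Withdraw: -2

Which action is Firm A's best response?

Launch early

E[Launch early] = 0.375·(-9) + 0.625·(0) = -3.375
E[Launch late] = 0.375·(-6) + 0.625·(-2) = -3.5
Best response: Launch early (-3.375 is the largest).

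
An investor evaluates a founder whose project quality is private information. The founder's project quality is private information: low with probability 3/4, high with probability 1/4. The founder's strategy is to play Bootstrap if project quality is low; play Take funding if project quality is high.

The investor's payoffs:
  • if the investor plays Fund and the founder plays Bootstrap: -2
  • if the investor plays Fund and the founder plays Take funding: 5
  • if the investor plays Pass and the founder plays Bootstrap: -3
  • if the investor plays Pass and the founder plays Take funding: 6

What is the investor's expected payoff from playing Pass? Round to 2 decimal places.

Take the expectation over the founder's project quality, weighting each type's action by its prior probability.
E[Pass] = 3/4·(-3) + 1/4·6 = (-9/4) + 3/2 = -3/4

-0.75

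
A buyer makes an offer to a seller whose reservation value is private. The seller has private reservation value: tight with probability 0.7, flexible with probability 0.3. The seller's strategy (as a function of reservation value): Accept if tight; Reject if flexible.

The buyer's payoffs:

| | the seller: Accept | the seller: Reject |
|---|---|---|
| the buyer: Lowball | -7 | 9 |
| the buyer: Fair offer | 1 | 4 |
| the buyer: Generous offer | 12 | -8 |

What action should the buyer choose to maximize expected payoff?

E[Lowball] = 0.7·(-7) + 0.3·(9) = -2.2
E[Fair offer] = 0.7·(1) + 0.3·(4) = 1.9
E[Generous offer] = 0.7·(12) + 0.3·(-8) = 6
Best response: Generous offer (6 is the largest).

Generous offer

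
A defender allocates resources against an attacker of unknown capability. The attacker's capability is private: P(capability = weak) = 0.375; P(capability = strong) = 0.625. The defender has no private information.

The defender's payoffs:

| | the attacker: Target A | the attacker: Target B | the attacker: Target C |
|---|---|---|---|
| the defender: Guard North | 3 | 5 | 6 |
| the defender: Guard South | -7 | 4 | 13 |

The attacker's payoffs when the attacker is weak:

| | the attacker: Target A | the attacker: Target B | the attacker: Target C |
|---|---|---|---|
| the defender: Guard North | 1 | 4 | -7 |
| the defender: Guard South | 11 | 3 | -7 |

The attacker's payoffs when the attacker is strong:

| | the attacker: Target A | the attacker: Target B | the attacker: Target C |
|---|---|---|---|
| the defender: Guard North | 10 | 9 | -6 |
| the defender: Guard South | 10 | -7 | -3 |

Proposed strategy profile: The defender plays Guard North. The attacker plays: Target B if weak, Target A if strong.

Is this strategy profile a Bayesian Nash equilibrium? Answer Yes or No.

A profile is a BNE iff every type of every player is best-responding given beliefs about the other side.
The defender plays Guard North: E[Guard North] = 0.375·(5) + 0.625·(3) = 3.75; E[Guard South] = -2.875. Best-responding. ✓
The attacker (capability weak), facing Guard North: Target A gives 1, Target B gives 4, Target C gives -7. Proposed Target B is best. ✓
The attacker (capability strong), facing Guard North: Target A gives 10, Target B gives 9, Target C gives -6. Proposed Target A is best. ✓

Yes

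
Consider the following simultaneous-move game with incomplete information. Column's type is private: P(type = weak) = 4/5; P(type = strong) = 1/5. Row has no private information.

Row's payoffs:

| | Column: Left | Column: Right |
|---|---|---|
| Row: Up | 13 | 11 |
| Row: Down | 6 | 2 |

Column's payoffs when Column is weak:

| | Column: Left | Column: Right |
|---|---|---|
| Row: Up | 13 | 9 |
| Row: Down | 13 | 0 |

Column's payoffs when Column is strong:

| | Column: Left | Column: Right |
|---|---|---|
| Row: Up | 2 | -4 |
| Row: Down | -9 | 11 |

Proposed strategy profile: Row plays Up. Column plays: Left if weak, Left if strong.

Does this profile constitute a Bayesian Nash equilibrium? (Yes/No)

Yes

A profile is a BNE iff every type of every player is best-responding given beliefs about the other side.
Row plays Up: E[Up] = 4/5·(13) + 1/5·(13) = 13; E[Down] = 6. Best-responding. ✓
Column (type weak), facing Up: Left gives 13, Right gives 9. Proposed Left is best. ✓
Column (type strong), facing Up: Left gives 2, Right gives -4. Proposed Left is best. ✓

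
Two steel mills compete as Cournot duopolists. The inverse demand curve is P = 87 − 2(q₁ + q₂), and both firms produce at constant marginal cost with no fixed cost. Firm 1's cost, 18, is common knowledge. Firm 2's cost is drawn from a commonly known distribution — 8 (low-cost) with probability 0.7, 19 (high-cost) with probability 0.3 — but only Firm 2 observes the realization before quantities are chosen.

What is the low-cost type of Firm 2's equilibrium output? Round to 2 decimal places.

14.56

Firm 2 with cost c maximizes (87 − 2(q₁+q₂) − c)·q₂, giving q₂(c) = (87 − c − 2q₁)/4.
E[c₂] = 0.7·8 + 0.3·19 = 11.3
Firm 1's FOC against E[q₂] yields q₁ = (87 − 2·18 + E[c₂])/6 = (87 − 36 + 11.3)/6 = 10.3833.
q₂(low-cost) = (87 − 8 − 2·10.3833)/4 = 14.5583.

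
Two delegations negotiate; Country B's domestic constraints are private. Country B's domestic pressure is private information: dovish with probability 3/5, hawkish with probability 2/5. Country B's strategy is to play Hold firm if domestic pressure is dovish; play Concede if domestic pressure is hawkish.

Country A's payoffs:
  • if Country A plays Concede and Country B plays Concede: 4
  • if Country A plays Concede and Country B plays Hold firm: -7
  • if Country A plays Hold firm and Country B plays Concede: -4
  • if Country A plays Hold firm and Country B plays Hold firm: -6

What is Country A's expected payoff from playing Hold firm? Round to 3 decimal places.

-5.200

E[Hold firm] = 3/5·(-6) + 2/5·(-4) = (-18/5) + (-8/5) = -26/5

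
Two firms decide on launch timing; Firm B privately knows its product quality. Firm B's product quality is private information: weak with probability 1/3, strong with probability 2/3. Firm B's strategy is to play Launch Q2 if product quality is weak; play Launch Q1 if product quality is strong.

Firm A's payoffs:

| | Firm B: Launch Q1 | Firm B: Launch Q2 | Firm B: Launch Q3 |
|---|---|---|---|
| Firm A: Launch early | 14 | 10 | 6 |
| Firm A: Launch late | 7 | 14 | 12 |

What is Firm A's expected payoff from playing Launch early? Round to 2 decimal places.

E[Launch early] = 1/3·10 + 2/3·14 = 10/3 + 28/3 = 38/3

12.67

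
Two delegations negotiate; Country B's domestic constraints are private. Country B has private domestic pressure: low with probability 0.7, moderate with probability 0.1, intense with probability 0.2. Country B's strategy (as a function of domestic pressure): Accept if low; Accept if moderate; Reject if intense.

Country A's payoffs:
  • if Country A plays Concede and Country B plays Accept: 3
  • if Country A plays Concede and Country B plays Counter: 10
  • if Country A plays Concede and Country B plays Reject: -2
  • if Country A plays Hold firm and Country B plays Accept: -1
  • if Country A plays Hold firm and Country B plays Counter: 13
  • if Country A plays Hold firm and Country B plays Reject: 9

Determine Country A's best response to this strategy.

E[Concede] = 0.7·(3) + 0.1·(3) + 0.2·(-2) = 2
E[Hold firm] = 0.7·(-1) + 0.1·(-1) + 0.2·(9) = 1
Best response: Concede (2 is the largest).

Concede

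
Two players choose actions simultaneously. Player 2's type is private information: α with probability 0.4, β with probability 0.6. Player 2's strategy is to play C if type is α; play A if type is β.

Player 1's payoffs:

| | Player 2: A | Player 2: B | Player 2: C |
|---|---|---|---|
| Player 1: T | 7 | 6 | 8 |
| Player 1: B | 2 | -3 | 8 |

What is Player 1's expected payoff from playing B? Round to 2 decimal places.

E[B] = 0.4·8 + 0.6·2 = 3.2 + 1.2 = 4.4

4.40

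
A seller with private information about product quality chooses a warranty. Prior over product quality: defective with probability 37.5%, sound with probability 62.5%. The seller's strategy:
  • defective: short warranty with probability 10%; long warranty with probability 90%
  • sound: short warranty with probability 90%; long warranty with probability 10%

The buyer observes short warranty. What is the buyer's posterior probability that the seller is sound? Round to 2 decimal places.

0.94

P(short warranty) = 0.375·0.1 + 0.625·0.9 = 0.6
P(sound | short warranty) = (0.625·0.9) / 0.6 = 0.5625 / 0.6 = 0.9375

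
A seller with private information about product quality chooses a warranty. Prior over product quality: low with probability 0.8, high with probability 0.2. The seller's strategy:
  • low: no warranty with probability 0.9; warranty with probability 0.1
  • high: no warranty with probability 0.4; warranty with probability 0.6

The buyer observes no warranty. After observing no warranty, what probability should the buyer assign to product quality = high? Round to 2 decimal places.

Apply Bayes' rule using the sender's strategy as the likelihood.
P(no warranty) = 0.8·0.9 + 0.2·0.4 = 0.8
P(high | no warranty) = (0.2·0.4) / 0.8 = 0.08 / 0.8 = 0.1

0.10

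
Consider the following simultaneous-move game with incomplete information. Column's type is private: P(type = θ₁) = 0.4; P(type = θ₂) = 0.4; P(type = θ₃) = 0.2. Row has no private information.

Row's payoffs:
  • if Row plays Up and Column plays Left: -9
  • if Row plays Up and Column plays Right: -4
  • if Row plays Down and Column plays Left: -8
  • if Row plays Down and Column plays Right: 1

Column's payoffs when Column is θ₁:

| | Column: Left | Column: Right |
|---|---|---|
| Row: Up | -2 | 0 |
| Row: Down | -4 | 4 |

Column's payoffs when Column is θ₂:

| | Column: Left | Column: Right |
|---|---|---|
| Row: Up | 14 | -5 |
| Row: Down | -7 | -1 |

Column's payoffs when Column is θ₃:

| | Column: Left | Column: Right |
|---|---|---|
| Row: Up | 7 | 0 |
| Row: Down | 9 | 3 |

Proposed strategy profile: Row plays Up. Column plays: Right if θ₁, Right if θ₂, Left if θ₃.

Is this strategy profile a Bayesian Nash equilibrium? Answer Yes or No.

No

A profile is a BNE iff every type of every player is best-responding given beliefs about the other side.
Row plays Up: E[Up] = 0.4·(-4) + 0.4·(-4) + 0.2·(-9) = -5; E[Down] = -0.8. Not best-responding. ✗
Column (type θ₁), facing Up: Left gives -2, Right gives 0. Proposed Right is best. ✓
Column (type θ₂), facing Up: Left gives 14, Right gives -5. Proposed Right is not best — profitable deviation exists. ✗
Column (type θ₃), facing Up: Left gives 7, Right gives 0. Proposed Left is best. ✓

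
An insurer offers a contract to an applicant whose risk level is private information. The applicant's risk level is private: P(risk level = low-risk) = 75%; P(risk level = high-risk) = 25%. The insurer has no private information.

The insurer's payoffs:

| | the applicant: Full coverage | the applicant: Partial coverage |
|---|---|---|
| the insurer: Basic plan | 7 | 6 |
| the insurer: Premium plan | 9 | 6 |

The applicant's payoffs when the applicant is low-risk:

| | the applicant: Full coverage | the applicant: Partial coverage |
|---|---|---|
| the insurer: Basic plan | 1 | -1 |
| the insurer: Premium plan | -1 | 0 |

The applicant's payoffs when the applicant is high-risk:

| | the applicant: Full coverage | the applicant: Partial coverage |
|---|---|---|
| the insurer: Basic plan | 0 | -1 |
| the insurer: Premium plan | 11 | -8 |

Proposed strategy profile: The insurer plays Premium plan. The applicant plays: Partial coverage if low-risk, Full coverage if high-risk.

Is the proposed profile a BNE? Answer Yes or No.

Yes

A profile is a BNE iff every type of every player is best-responding given beliefs about the other side.
The insurer plays Premium plan: E[Premium plan] = 0.75·(6) + 0.25·(9) = 6.75; E[Basic plan] = 6.25. Best-responding. ✓
The applicant (risk level low-risk), facing Premium plan: Full coverage gives -1, Partial coverage gives 0. Proposed Partial coverage is best. ✓
The applicant (risk level high-risk), facing Premium plan: Full coverage gives 11, Partial coverage gives -8. Proposed Full coverage is best. ✓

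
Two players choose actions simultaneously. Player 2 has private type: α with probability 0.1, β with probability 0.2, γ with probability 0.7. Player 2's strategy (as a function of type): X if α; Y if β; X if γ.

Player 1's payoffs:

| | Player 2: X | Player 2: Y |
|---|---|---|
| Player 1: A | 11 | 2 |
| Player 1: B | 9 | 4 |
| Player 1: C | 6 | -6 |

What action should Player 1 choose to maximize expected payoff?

A

E[A] = 0.1·(11) + 0.2·(2) + 0.7·(11) = 9.2
E[B] = 0.1·(9) + 0.2·(4) + 0.7·(9) = 8
E[C] = 0.1·(6) + 0.2·(-6) + 0.7·(6) = 3.6
Best response: A (9.2 is the largest).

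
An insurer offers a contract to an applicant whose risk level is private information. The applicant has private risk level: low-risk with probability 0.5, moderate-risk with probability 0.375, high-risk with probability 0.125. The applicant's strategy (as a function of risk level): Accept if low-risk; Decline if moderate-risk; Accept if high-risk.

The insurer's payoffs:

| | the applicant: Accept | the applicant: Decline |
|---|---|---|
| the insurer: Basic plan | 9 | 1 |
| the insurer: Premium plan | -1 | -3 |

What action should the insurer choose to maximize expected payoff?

Compute the insurer's expected payoff for each action, taking the expectation over the applicant's type.
E[Basic plan] = 0.5·(9) + 0.375·(1) + 0.125·(9) = 6
E[Premium plan] = 0.5·(-1) + 0.375·(-3) + 0.125·(-1) = -1.75
Best response: Basic plan (6 is the largest).

Basic plan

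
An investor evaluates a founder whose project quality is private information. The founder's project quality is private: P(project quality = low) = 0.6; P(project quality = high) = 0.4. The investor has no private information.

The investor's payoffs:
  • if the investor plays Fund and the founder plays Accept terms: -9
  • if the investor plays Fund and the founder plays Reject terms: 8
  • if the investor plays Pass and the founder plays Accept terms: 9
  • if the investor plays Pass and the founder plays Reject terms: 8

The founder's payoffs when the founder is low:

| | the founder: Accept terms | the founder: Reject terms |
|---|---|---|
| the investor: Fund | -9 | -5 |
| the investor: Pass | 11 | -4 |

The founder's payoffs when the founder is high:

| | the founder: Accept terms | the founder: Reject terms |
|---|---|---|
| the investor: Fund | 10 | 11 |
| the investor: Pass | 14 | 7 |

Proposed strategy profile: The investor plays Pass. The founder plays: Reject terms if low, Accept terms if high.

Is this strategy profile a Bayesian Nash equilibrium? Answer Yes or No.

No

The investor plays Pass: E[Pass] = 0.6·(8) + 0.4·(9) = 8.4; E[Fund] = 1.2. Best-responding. ✓
The founder (project quality low), facing Pass: Accept terms gives 11, Reject terms gives -4. Proposed Reject terms is not best — profitable deviation exists. ✗
The founder (project quality high), facing Pass: Accept terms gives 14, Reject terms gives 7. Proposed Accept terms is best. ✓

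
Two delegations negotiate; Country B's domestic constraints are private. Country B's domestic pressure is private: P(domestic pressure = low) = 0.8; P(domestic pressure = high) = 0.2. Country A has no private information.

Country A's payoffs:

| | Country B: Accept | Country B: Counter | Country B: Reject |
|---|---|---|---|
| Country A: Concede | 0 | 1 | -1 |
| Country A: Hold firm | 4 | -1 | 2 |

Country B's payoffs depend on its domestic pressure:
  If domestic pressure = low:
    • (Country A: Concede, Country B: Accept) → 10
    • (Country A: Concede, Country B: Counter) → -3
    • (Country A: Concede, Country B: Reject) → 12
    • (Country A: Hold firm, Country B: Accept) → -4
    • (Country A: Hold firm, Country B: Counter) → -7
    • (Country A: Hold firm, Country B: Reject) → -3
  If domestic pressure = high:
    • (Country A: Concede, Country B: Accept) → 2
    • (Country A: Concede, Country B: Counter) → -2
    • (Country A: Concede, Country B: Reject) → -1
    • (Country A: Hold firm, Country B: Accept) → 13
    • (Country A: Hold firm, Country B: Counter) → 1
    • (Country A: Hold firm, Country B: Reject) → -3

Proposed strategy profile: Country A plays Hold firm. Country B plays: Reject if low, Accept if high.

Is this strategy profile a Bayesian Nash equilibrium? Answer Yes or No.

Yes

A profile is a BNE iff every type of every player is best-responding given beliefs about the other side.
Country A plays Hold firm: E[Hold firm] = 0.8·(2) + 0.2·(4) = 2.4; E[Concede] = -0.8. Best-responding. ✓
Country B (domestic pressure low), facing Hold firm: Accept gives -4, Counter gives -7, Reject gives -3. Proposed Reject is best. ✓
Country B (domestic pressure high), facing Hold firm: Accept gives 13, Counter gives 1, Reject gives -3. Proposed Accept is best. ✓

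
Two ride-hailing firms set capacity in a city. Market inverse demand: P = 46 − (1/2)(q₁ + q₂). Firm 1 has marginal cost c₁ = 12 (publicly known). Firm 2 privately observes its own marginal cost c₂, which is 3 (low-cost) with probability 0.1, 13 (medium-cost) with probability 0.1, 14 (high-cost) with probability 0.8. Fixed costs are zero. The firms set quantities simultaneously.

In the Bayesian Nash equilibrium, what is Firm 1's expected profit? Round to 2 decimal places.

Type-c best response for Firm 2: q₂(c) = (46 − c) − q₁/2.
Firm 1 maximizes expected profit; its first-order condition is 46 − q₁ − (1/2)E[q₂] − 12 = 0.
Substituting E[q₂] and solving: E[c₂] = 12.8, so q₁ = (46 − 2·12 + 12.8)/(3/2) = 23.2.
E[P] = 46 − (1/2)·(q₁ + E[q₂]) = 23.6; Firm 1's expected profit = (E[P] − 12)·q₁ = (23.6 − 12)·23.2 = 269.12.

269.12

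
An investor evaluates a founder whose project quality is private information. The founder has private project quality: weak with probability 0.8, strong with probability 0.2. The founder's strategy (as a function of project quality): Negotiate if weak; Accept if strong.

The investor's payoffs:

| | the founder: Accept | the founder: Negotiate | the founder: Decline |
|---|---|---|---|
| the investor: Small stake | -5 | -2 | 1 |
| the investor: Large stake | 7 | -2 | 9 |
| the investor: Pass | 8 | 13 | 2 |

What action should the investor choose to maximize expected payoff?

E[Small stake] = 0.8·(-2) + 0.2·(-5) = -2.6
E[Large stake] = 0.8·(-2) + 0.2·(7) = -0.2
E[Pass] = 0.8·(13) + 0.2·(8) = 12
Best response: Pass (12 is the largest).

Pass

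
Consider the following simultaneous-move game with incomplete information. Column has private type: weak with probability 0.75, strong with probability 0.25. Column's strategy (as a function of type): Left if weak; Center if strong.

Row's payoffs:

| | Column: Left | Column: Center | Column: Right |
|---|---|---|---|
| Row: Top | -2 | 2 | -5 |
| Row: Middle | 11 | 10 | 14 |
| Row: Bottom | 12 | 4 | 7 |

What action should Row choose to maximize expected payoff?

Middle

E[Top] = 0.75·(-2) + 0.25·(2) = -1
E[Middle] = 0.75·(11) + 0.25·(10) = 10.75
E[Bottom] = 0.75·(12) + 0.25·(4) = 10
Best response: Middle (10.75 is the largest).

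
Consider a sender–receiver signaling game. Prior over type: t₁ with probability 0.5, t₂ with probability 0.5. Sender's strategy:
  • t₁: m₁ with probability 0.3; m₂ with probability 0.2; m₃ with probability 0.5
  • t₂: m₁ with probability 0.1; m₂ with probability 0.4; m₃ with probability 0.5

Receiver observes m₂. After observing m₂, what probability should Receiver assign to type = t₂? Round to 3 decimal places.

P(m₂) = 0.5·0.2 + 0.5·0.4 = 0.3
P(t₂ | m₂) = (0.5·0.4) / 0.3 = 0.2 / 0.3 = 0.666667

0.667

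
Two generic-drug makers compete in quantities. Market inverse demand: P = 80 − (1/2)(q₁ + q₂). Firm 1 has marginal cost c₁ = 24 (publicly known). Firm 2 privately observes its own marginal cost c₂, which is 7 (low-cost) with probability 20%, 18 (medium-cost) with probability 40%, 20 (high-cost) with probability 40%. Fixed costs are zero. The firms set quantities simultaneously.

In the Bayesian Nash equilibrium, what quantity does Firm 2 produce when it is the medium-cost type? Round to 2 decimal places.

Each type of Firm 2 best-responds to q₁; Firm 1 best-responds to the expected q₂ over Firm 2's types.
Firm 2 with cost c maximizes (80 − (1/2)(q₁+q₂) − c)·q₂, giving q₂(c) = (80 − c − (1/2)q₁).
E[c₂] = 0.2·7 + 0.4·18 + 0.4·20 = 16.6
Firm 1's FOC against E[q₂] yields q₁ = (80 − 2·24 + E[c₂])/(3/2) = (80 − 48 + 16.6)/(3/2) = 32.4.
q₂(medium-cost) = (80 − 18 − (1/2)·32.4) = 45.8.

45.80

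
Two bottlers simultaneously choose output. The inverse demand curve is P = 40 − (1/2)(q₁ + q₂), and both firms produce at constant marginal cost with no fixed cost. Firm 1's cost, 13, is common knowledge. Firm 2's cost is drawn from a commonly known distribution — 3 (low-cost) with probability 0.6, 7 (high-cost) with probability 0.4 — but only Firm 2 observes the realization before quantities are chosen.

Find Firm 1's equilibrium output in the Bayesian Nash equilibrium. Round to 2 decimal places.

12.40

Firm 2 with cost c maximizes (40 − (1/2)(q₁+q₂) − c)·q₂, giving q₂(c) = (40 − c − (1/2)q₁).
E[c₂] = 0.6·3 + 0.4·7 = 4.6
Firm 1's FOC against E[q₂] yields q₁ = (40 − 2·13 + E[c₂])/(3/2) = (40 − 26 + 4.6)/(3/2) = 12.4.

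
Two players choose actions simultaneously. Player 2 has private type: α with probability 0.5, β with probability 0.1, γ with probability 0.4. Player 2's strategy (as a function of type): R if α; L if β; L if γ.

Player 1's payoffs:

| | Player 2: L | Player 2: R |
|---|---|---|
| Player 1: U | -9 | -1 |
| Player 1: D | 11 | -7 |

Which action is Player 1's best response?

Compute Player 1's expected payoff for each action, taking the expectation over Player 2's type.
E[U] = 0.5·(-1) + 0.1·(-9) + 0.4·(-9) = -5
E[D] = 0.5·(-7) + 0.1·(11) + 0.4·(11) = 2
Best response: D (2 is the largest).

D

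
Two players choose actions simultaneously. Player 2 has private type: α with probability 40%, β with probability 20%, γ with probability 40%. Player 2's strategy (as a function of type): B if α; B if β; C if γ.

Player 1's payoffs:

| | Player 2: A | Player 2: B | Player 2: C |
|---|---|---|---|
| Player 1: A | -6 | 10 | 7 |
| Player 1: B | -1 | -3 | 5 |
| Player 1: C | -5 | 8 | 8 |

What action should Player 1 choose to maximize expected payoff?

Compute Player 1's expected payoff for each action, taking the expectation over Player 2's type.
E[A] = 0.4·(10) + 0.2·(10) + 0.4·(7) = 8.8
E[B] = 0.4·(-3) + 0.2·(-3) + 0.4·(5) = 0.2
E[C] = 0.4·(8) + 0.2·(8) + 0.4·(8) = 8
Best response: A (8.8 is the largest).

A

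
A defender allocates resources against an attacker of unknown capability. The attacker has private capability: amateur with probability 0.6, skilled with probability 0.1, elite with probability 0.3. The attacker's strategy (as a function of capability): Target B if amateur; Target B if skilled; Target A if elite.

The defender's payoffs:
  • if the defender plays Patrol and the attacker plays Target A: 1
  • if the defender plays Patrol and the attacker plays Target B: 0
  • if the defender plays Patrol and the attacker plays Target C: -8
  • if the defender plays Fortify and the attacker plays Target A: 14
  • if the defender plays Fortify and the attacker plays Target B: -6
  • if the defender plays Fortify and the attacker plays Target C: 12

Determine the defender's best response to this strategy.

Patrol

E[Patrol] = 0.6·(0) + 0.1·(0) + 0.3·(1) = 0.3
E[Fortify] = 0.6·(-6) + 0.1·(-6) + 0.3·(14) = 0
Best response: Patrol (0.3 is the largest).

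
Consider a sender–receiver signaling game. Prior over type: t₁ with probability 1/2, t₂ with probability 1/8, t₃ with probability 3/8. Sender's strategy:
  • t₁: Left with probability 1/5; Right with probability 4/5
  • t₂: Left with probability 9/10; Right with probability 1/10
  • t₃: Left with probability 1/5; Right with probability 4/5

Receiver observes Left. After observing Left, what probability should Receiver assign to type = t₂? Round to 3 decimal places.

0.391

P(Left) = (1/2)·(1/5) + (1/8)·(9/10) + (3/8)·(1/5) = 23/80
P(t₂ | Left) = ((1/8)·(9/10)) / (23/80) = (9/80) / (23/80) = 9/23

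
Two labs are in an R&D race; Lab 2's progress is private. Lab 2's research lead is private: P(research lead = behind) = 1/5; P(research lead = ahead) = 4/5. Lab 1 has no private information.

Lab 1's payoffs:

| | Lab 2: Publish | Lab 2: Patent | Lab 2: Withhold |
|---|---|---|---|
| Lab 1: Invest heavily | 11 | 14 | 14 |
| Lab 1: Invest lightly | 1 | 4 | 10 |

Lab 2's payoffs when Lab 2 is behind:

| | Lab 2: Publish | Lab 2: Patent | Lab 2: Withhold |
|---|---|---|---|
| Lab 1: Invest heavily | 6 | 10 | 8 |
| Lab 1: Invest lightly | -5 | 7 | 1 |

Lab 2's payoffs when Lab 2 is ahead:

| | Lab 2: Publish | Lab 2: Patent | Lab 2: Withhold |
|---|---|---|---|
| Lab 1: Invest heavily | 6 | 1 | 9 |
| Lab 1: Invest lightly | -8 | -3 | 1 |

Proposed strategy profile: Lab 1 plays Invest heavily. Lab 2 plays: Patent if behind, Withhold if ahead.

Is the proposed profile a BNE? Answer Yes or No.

A profile is a BNE iff every type of every player is best-responding given beliefs about the other side.
Lab 1 plays Invest heavily: E[Invest heavily] = 1/5·(14) + 4/5·(14) = 14; E[Invest lightly] = 44/5. Best-responding. ✓
Lab 2 (research lead behind), facing Invest heavily: Publish gives 6, Patent gives 10, Withhold gives 8. Proposed Patent is best. ✓
Lab 2 (research lead ahead), facing Invest heavily: Publish gives 6, Patent gives 1, Withhold gives 9. Proposed Withhold is best. ✓

Yes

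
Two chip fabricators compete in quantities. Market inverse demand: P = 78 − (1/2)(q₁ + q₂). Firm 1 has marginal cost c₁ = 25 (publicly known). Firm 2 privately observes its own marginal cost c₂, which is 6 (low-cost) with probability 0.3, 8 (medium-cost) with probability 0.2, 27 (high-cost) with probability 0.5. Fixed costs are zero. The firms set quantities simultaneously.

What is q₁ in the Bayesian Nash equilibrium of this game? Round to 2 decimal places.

Firm 2 with cost c maximizes (78 − (1/2)(q₁+q₂) − c)·q₂, giving q₂(c) = (78 − c − (1/2)q₁).
E[c₂] = 0.3·6 + 0.2·8 + 0.5·27 = 16.9
Firm 1's FOC against E[q₂] yields q₁ = (78 − 2·25 + E[c₂])/(3/2) = (78 − 50 + 16.9)/(3/2) = 29.9333.

29.93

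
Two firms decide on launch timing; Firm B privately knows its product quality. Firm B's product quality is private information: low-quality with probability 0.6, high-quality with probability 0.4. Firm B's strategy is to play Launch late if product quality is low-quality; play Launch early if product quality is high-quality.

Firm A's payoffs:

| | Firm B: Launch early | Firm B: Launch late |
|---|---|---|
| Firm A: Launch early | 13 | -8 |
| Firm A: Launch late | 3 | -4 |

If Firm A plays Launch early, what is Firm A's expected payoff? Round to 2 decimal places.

E[Launch early] = 0.6·(-8) + 0.4·13 = (-4.8) + 5.2 = 0.4

0.40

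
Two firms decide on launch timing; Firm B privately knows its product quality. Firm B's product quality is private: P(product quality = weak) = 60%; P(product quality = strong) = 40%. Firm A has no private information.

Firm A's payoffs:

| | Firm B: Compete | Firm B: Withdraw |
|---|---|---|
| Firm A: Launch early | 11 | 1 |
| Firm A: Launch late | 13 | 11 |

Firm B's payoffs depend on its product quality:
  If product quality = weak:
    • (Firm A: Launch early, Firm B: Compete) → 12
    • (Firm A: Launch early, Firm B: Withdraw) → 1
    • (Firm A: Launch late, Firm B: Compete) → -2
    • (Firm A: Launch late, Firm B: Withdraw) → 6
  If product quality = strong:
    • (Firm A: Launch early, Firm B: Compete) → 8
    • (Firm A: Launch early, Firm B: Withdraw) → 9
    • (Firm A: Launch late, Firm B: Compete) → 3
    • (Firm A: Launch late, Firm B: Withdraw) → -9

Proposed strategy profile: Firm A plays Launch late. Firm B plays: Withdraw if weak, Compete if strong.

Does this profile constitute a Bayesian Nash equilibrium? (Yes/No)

Firm A plays Launch late: E[Launch late] = 0.6·(11) + 0.4·(13) = 11.8; E[Launch early] = 5. Best-responding. ✓
Firm B (product quality weak), facing Launch late: Compete gives -2, Withdraw gives 6. Proposed Withdraw is best. ✓
Firm B (product quality strong), facing Launch late: Compete gives 3, Withdraw gives -9. Proposed Compete is best. ✓

Yes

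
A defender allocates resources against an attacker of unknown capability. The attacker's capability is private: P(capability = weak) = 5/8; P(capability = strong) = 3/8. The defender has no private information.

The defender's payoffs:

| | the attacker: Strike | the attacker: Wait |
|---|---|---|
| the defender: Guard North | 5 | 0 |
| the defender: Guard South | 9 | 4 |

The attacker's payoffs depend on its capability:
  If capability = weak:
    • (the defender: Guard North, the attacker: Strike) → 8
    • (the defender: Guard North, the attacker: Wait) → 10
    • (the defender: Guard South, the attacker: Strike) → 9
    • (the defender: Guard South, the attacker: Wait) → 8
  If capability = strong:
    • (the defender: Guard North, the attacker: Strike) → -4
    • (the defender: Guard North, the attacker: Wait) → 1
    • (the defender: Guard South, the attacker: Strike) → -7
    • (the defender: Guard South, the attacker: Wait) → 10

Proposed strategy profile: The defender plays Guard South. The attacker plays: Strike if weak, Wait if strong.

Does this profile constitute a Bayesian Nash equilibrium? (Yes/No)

Yes

The defender plays Guard South: E[Guard South] = 5/8·(9) + 3/8·(4) = 57/8; E[Guard North] = 25/8. Best-responding. ✓
The attacker (capability weak), facing Guard South: Strike gives 9, Wait gives 8. Proposed Strike is best. ✓
The attacker (capability strong), facing Guard South: Strike gives -7, Wait gives 10. Proposed Wait is best. ✓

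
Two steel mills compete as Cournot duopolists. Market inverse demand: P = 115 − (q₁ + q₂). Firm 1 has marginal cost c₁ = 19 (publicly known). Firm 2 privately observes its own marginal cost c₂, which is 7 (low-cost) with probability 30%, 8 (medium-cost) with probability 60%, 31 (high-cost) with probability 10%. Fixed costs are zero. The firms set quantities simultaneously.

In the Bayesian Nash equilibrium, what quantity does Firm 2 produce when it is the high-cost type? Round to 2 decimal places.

Type-c best response for Firm 2: q₂(c) = (115 − c)/2 − q₁/2.
Firm 1 maximizes expected profit; its first-order condition is 115 − 2q₁ − E[q₂] − 19 = 0.
Substituting E[q₂] and solving: E[c₂] = 10, so q₁ = (115 − 2·19 + 10)/3 = 29.
q₂(high-cost) = (115 − 31 − 29)/2 = 27.5.

27.50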